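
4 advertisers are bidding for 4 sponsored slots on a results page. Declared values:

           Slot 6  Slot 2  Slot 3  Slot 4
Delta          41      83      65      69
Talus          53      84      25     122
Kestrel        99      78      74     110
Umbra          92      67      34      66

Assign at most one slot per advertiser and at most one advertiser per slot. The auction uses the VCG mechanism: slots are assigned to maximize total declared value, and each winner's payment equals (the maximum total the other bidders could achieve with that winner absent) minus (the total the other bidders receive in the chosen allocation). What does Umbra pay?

Umbra pays $25.

Efficient allocation: Delta→Slot 2 ($83), Talus→Slot 4 ($122), Kestrel→Slot 3 ($74), Umbra→Slot 6 ($92); total welfare W = $371.
Umbra receives Slot 6 at value $92, so the others get W − 92 = $279.
Without Umbra: best allocation of the remaining 3 bidders over all 4 slots is Delta→Slot 2 ($83), Talus→Slot 4 ($122), Kestrel→Slot 6 ($99), total $304.
VCG payment = (others' best without Umbra) − (others' welfare with Umbra) = 304 − 279 = $25.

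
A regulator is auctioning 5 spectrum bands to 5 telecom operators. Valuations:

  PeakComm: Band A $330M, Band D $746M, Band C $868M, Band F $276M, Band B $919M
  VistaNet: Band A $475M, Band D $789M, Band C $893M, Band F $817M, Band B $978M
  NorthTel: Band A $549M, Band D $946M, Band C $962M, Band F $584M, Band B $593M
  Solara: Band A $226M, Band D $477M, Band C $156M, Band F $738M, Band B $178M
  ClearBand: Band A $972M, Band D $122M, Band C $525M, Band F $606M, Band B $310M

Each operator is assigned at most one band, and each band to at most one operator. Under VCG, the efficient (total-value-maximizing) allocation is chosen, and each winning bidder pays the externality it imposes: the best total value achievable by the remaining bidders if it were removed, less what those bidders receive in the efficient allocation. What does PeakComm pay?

Efficient allocation: PeakComm→Band C ($868M), VistaNet→Band B ($978M), NorthTel→Band D ($946M), Solara→Band F ($738M), ClearBand→Band A ($972M); total welfare W = $4502M.
PeakComm receives Band C at value $868M, so the others get W − 868 = $3634M.
Without PeakComm: best allocation of the remaining 4 bidders over all 5 bands is VistaNet→Band B ($978M), NorthTel→Band C ($962M), Solara→Band F ($738M), ClearBand→Band A ($972M), total $3650M.
VCG payment = (others' best without PeakComm) − (others' welfare with PeakComm) = 3650 − 3634 = $16M.

PeakComm pays $16M.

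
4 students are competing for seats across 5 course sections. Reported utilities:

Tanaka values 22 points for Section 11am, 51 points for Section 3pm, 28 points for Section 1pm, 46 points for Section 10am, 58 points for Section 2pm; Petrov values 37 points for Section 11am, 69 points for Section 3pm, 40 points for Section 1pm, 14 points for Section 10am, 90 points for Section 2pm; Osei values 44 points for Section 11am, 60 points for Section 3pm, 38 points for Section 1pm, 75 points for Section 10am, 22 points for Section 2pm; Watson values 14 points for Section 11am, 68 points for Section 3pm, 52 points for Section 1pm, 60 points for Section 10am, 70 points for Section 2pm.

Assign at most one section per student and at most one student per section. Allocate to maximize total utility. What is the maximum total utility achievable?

Treat this as an assignment problem: match each student to one section.
Optimal: Tanaka→Section 3pm (51 points), Petrov→Section 2pm (90 points), Osei→Section 10am (75 points), Watson→Section 1pm (52 points) — total 51+90+75+52 = 268 points.

Max total: 268 points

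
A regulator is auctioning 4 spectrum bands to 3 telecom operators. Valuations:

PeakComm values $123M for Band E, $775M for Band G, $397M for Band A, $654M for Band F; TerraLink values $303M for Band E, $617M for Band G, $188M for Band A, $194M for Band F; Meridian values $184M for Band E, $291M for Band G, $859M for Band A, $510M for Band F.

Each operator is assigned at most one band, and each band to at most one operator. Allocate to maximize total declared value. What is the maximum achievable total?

Max total: $2130M

Optimal: PeakComm→Band F ($654M), TerraLink→Band G ($617M), Meridian→Band A ($859M) — total 654+617+859 = $2130M.
Next-best assignment: PeakComm→Band G, TerraLink→Band E, Meridian→Band A = $1937M.
Swapping PeakComm↔TerraLink (PeakComm→Band G $775M, TerraLink→Band F $194M) loses 302.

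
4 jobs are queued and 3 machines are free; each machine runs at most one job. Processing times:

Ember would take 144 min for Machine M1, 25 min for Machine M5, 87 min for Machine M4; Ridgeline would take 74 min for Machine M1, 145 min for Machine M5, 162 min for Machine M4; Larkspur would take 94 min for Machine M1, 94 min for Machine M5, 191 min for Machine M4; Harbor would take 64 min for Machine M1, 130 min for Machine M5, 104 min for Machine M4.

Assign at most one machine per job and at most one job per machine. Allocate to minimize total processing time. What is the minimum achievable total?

Minimum total: 203 min

Treat this as an assignment problem: match each job to one machine.
Optimal: Ridgeline→Machine M1 (74 min), Ember→Machine M5 (25 min), Harbor→Machine M4 (104 min) — total 74+25+104 = 203 min.
Min-entry greedy (repeatedly take the single cheapest remaining cell) gives 251 min, worse by 48.
Next-best assignment: Larkspur→Machine M1, Ember→Machine M5, Harbor→Machine M4 = 223 min.
Swapping Harbor↔Ridgeline (Harbor→Machine M1 64 min, Ridgeline→Machine M4 162 min) adds 48.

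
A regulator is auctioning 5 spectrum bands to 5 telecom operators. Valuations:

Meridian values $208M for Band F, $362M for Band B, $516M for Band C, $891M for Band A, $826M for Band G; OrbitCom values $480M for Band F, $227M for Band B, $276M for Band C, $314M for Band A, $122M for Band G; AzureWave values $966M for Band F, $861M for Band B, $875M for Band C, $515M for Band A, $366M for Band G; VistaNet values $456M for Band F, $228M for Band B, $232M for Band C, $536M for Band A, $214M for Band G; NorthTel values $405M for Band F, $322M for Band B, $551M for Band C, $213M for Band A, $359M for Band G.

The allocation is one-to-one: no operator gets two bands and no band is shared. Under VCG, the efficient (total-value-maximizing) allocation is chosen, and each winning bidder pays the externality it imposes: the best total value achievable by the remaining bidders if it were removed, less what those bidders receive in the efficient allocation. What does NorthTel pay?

NorthTel pays $14M.

Efficient allocation: Meridian→Band G ($826M), OrbitCom→Band F ($480M), AzureWave→Band B ($861M), VistaNet→Band A ($536M), NorthTel→Band C ($551M); total welfare W = $3254M.
NorthTel receives Band C at value $551M, so the others get W − 551 = $2703M.
Without NorthTel: best allocation of the remaining 4 bidders over all 5 bands is Meridian→Band G ($826M), OrbitCom→Band F ($480M), AzureWave→Band C ($875M), VistaNet→Band A ($536M), total $2717M.
VCG payment = (others' best without NorthTel) − (others' welfare with NorthTel) = 2717 − 2703 = $14M.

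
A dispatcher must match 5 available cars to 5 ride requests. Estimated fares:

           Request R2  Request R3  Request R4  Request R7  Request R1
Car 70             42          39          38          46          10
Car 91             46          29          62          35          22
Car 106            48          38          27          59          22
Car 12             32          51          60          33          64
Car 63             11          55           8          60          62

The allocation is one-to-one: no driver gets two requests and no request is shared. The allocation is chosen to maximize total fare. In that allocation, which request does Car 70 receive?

Car 70 receives Request R2.

Optimal: Car 70→Request R2 ($42), Car 91→Request R4 ($62), Car 106→Request R7 ($59), Car 12→Request R1 ($64), Car 63→Request R3 ($55) — total 42+62+59+64+55 = $282.
Row-greedy (each driver in turn takes its best remaining request) gives $275, worse by 7.
No other one-to-one assignment exceeds $282.
Car 70's own top request is Request R7 ($46), but forcing Car 70→Request R7 and reassigning the rest optimally gives only $275 — worse by 7.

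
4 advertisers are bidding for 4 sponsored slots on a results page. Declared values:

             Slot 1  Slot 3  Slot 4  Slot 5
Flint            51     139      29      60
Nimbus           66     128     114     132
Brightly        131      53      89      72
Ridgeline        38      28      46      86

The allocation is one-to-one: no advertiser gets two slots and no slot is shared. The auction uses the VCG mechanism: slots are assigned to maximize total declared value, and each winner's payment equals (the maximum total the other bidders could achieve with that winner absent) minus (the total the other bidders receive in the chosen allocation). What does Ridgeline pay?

Efficient allocation: Flint→Slot 3 ($139), Nimbus→Slot 4 ($114), Brightly→Slot 1 ($131), Ridgeline→Slot 5 ($86); total welfare W = $470.
Ridgeline receives Slot 5 at value $86, so the others get W − 86 = $384.
Without Ridgeline: best allocation of the remaining 3 bidders over all 4 slots is Flint→Slot 3 ($139), Nimbus→Slot 5 ($132), Brightly→Slot 1 ($131), total $402.
VCG payment = (others' best without Ridgeline) − (others' welfare with Ridgeline) = 402 − 384 = $18.

Ridgeline pays $18.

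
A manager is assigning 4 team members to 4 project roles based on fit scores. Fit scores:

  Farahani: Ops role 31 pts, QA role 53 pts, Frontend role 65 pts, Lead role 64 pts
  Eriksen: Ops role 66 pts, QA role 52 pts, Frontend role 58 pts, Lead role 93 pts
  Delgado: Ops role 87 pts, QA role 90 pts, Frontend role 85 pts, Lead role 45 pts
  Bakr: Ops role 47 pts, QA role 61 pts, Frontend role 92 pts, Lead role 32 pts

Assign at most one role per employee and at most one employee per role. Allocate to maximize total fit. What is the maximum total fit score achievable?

Optimal: Farahani→QA role (53 pts), Eriksen→Lead role (93 pts), Delgado→Ops role (87 pts), Bakr→Frontend role (92 pts) — total 53+93+87+92 = 325 pts.
Max-entry greedy (repeatedly take the single best remaining cell) gives 306 pts, worse by 19.

Maximum total: 325 pts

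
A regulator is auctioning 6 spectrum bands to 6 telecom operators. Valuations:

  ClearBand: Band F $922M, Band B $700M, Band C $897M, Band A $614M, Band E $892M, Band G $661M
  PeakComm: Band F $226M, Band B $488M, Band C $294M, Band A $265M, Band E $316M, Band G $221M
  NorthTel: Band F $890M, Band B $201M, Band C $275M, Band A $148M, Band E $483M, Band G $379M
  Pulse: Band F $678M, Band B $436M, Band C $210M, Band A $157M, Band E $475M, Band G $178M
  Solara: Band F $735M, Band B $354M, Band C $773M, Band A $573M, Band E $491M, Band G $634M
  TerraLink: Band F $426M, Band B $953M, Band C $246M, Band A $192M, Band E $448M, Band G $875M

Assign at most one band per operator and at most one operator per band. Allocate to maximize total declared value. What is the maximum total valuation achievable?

Optimal: ClearBand→Band C ($897M), PeakComm→Band B ($488M), NorthTel→Band F ($890M), Pulse→Band E ($475M), Solara→Band A ($573M), TerraLink→Band G ($875M) — total 897+488+890+475+573+875 = $4198M.
Row-greedy (each operator in turn takes its best remaining band) gives $2929M, worse by 1269.
Next-best assignment: ClearBand→Band E, PeakComm→Band A, NorthTel→Band F, Pulse→Band B, Solara→Band C, TerraLink→Band G = $4131M.
Swapping PeakComm↔NorthTel (PeakComm→Band F $226M, NorthTel→Band B $201M) loses 951.
Checked against all permutations: $4198M is optimal.

Max total: $4198M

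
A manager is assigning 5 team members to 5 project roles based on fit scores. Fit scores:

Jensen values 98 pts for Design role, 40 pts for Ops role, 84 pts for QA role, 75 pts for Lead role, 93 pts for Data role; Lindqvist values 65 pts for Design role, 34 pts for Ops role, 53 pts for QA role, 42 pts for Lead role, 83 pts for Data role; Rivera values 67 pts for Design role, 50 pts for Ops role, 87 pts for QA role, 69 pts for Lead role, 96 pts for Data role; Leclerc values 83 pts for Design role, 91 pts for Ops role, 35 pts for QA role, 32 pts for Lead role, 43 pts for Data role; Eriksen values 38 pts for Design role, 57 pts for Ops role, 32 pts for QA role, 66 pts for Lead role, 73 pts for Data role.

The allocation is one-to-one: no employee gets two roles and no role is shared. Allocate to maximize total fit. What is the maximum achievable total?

Maximum total: 425 pts

Optimal: Jensen→Design role (98 pts), Lindqvist→Data role (83 pts), Rivera→QA role (87 pts), Leclerc→Ops role (91 pts), Eriksen→Lead role (66 pts) — total 98+83+87+91+66 = 425 pts.
Max-entry greedy (repeatedly take the single best remaining cell) gives 404 pts, worse by 21.
Next-best assignment: Jensen→Design role, Lindqvist→QA role, Rivera→Data role, Leclerc→Ops role, Eriksen→Lead role = 404 pts.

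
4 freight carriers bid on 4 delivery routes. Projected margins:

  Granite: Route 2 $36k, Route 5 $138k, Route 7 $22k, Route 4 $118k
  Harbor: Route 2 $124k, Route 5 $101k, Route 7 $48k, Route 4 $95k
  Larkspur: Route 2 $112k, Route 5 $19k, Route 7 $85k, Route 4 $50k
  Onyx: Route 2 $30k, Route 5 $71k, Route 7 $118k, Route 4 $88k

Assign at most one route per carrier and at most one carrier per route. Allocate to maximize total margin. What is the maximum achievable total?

Maximum total: $463k

Optimal: Granite→Route 5 ($138k), Harbor→Route 4 ($95k), Larkspur→Route 2 ($112k), Onyx→Route 7 ($118k) — total 138+95+112+118 = $463k.
Row-greedy (each carrier in turn takes its best remaining route) gives $435k, worse by 28.
Swapping Onyx↔Harbor (Onyx→Route 4 $88k, Harbor→Route 7 $48k) loses 77.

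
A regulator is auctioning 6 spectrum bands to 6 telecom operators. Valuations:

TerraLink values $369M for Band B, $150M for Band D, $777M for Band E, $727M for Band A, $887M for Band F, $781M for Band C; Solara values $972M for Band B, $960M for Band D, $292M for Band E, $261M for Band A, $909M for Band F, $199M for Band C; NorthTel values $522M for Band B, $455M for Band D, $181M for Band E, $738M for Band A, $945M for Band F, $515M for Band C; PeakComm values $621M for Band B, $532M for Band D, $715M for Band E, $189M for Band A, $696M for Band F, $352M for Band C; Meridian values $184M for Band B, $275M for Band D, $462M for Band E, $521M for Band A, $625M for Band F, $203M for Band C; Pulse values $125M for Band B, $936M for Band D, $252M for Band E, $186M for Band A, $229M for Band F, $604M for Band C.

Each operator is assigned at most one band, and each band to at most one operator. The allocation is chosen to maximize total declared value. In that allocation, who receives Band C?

Optimal: TerraLink→Band C ($781M), Solara→Band B ($972M), NorthTel→Band F ($945M), PeakComm→Band E ($715M), Meridian→Band A ($521M), Pulse→Band D ($936M) — total 781+972+945+715+521+936 = $4870M.
Row-greedy (each operator in turn takes its best remaining band) gives $4191M, worse by 679.
Next-best assignment: TerraLink→Band C, Solara→Band B, NorthTel→Band A, PeakComm→Band E, Meridian→Band F, Pulse→Band D = $4767M.
Swapping Pulse↔NorthTel (Pulse→Band F $229M, NorthTel→Band D $455M) loses 1197.
Every other assignment is strictly worse.
TerraLink's own top band is Band F ($887M), but forcing TerraLink→Band F and reassigning the rest optimally gives only $4546M — worse by 324.

TerraLink receives Band C.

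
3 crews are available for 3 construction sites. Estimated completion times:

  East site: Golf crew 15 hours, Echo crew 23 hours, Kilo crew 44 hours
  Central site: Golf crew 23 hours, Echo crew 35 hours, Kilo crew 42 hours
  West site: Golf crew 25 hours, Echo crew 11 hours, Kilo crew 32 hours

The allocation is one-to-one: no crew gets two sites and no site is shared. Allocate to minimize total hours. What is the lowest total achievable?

Minimum total: 68 hours

Treat this as an assignment problem: match each crew to one site.
Optimal: Golf crew→East site (15 hours), Echo crew→West site (11 hours), Kilo crew→Central site (42 hours) — total 15+11+42 = 68 hours.
Next-best assignment: Golf crew→Central site, Echo crew→East site, Kilo crew→West site = 78 hours.
No other one-to-one assignment undercuts 68 hours.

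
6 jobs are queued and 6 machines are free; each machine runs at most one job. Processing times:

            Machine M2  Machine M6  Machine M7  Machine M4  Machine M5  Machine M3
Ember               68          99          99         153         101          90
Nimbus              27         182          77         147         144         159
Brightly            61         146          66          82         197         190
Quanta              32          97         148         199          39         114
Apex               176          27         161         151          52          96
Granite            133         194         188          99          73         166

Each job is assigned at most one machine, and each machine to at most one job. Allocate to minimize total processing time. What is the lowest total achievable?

Min total: 348 min

Treat this as an assignment problem: match each job to one machine.
Optimal: Ember→Machine M3 (90 min), Nimbus→Machine M2 (27 min), Brightly→Machine M7 (66 min), Quanta→Machine M5 (39 min), Apex→Machine M6 (27 min), Granite→Machine M4 (99 min) — total 90+27+66+39+27+99 = 348 min.
Row-greedy (each job in turn takes its cheapest remaining machine) gives 459 min, worse by 111.
Next-best assignment: Ember→Machine M3, Nimbus→Machine M7, Brightly→Machine M4, Quanta→Machine M2, Apex→Machine M6, Granite→Machine M5 = 381 min.
Swapping Brightly↔Nimbus (Brightly→Machine M2 61 min, Nimbus→Machine M7 77 min) adds 45.
No other one-to-one assignment undercuts 348 min.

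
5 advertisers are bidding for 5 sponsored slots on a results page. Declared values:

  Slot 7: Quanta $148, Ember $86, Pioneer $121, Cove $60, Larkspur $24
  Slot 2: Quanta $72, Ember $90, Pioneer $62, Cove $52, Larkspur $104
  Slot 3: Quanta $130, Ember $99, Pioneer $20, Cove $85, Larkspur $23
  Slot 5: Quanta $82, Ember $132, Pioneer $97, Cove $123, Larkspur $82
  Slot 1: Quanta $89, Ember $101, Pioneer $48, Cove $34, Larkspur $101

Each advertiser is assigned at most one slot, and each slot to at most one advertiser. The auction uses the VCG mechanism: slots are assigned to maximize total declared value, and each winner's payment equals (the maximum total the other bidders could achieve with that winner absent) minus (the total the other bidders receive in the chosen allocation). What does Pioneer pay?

Efficient allocation: Quanta→Slot 3 ($130), Ember→Slot 1 ($101), Pioneer→Slot 7 ($121), Cove→Slot 5 ($123), Larkspur→Slot 2 ($104); total welfare W = $579.
Pioneer receives Slot 7 at value $121, so the others get W − 121 = $458.
Without Pioneer: best allocation of the remaining 4 bidders over all 5 slots is Quanta→Slot 7 ($148), Ember→Slot 1 ($101), Cove→Slot 5 ($123), Larkspur→Slot 2 ($104), total $476.
VCG payment = (others' best without Pioneer) − (others' welfare with Pioneer) = 476 − 458 = $18.

Pioneer pays $18.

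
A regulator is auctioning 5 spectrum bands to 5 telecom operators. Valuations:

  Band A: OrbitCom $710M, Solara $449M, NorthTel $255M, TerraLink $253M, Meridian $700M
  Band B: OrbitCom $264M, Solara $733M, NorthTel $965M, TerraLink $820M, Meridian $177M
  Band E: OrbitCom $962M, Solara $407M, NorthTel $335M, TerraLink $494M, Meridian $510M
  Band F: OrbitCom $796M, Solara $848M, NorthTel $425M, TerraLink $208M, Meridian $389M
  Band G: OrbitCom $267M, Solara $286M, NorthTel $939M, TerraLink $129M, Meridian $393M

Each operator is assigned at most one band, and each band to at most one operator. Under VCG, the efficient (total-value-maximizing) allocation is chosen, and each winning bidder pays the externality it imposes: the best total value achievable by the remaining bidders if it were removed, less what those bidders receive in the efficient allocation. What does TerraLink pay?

Efficient allocation: OrbitCom→Band E ($962M), Solara→Band F ($848M), NorthTel→Band G ($939M), TerraLink→Band B ($820M), Meridian→Band A ($700M); total welfare W = $4269M.
TerraLink receives Band B at value $820M, so the others get W − 820 = $3449M.
Without TerraLink: best allocation of the remaining 4 bidders over all 5 bands is OrbitCom→Band E ($962M), Solara→Band F ($848M), NorthTel→Band B ($965M), Meridian→Band A ($700M), total $3475M.
VCG payment = (others' best without TerraLink) − (others' welfare with TerraLink) = 3475 − 3449 = $26M.

TerraLink pays $26M.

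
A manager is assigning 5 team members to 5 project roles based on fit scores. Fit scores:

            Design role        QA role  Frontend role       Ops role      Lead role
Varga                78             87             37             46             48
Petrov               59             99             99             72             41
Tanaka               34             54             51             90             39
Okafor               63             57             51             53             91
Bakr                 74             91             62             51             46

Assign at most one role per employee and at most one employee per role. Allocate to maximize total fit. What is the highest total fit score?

This is the linear assignment problem.
Optimal: Varga→Design role (78 pts), Petrov→Frontend role (99 pts), Tanaka→Ops role (90 pts), Okafor→Lead role (91 pts), Bakr→QA role (91 pts) — total 78+99+90+91+91 = 449 pts.
Swapping Varga↔Okafor (Varga→Lead role 48 pts, Okafor→Design role 63 pts) loses 58.

Max total: 449 pts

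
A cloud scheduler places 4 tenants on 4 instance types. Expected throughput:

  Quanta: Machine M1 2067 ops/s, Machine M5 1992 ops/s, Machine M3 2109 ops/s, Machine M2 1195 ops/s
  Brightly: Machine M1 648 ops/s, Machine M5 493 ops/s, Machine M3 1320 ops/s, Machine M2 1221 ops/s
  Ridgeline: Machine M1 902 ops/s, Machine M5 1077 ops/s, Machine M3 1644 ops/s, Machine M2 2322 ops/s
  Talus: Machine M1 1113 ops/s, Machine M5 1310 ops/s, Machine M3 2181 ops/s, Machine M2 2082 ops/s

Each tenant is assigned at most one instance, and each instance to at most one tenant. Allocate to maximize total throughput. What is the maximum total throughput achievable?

Optimal: Quanta→Machine M5 (1992 ops/s), Brightly→Machine M1 (648 ops/s), Ridgeline→Machine M2 (2322 ops/s), Talus→Machine M3 (2181 ops/s) — total 1992+648+2322+2181 = 7143 ops/s.
Next-best assignment: Quanta→Machine M1, Brightly→Machine M5, Ridgeline→Machine M2, Talus→Machine M3 = 7063 ops/s.

Max total: 7143 ops/s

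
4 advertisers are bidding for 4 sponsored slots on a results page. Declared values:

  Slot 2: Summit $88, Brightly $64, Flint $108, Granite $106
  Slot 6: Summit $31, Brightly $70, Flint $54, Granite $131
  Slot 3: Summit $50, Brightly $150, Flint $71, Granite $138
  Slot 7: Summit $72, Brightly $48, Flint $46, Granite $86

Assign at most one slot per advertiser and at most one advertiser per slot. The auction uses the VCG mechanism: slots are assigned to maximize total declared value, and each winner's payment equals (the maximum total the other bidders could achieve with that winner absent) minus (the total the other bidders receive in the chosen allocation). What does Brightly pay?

Efficient allocation: Summit→Slot 7 ($72), Brightly→Slot 3 ($150), Flint→Slot 2 ($108), Granite→Slot 6 ($131); total welfare W = $461.
Brightly receives Slot 3 at value $150, so the others get W − 150 = $311.
Without Brightly: best allocation of the remaining 3 bidders over all 4 slots is Summit→Slot 7 ($72), Flint→Slot 2 ($108), Granite→Slot 3 ($138), total $318.
VCG payment = (others' best without Brightly) − (others' welfare with Brightly) = 318 − 311 = $7.

Brightly pays $7.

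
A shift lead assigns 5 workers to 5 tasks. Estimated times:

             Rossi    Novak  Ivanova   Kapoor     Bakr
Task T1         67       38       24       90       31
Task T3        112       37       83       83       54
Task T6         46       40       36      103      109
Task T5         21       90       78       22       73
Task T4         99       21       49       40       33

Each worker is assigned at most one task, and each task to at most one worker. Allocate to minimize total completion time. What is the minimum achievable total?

Min total: 162 min

Optimal: Rossi→Task T6 (46 min), Novak→Task T3 (37 min), Ivanova→Task T1 (24 min), Kapoor→Task T5 (22 min), Bakr→Task T4 (33 min) — total 46+37+24+22+33 = 162 min.
Min-entry greedy (repeatedly take the single cheapest remaining cell) gives 223 min, worse by 61.
Next-best assignment: Rossi→Task T5, Novak→Task T3, Ivanova→Task T6, Kapoor→Task T4, Bakr→Task T1 = 165 min.
Swapping Bakr↔Kapoor (Bakr→Task T5 73 min, Kapoor→Task T4 40 min) adds 58.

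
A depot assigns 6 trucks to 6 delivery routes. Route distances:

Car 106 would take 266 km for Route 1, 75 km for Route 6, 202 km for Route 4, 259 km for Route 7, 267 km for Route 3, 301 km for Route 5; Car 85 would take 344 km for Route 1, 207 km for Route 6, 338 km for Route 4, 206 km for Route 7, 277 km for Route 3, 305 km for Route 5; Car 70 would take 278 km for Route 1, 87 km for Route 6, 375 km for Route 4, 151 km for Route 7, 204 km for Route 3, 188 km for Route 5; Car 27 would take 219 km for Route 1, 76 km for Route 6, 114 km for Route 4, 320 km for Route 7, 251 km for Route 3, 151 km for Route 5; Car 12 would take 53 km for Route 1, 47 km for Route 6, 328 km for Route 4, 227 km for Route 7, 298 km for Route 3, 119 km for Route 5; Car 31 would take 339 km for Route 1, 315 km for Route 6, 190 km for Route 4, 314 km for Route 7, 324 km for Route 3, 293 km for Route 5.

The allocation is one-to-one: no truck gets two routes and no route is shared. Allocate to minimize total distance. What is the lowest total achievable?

Min total: 879 km

Optimal: Car 106→Route 6 (75 km), Car 85→Route 7 (206 km), Car 70→Route 3 (204 km), Car 27→Route 5 (151 km), Car 12→Route 1 (53 km), Car 31→Route 4 (190 km) — total 75+206+204+151+53+190 = 879 km.
Row-greedy (each truck in turn takes its cheapest remaining route) gives 960 km, worse by 81.
Next-best assignment: Car 106→Route 6, Car 85→Route 3, Car 70→Route 7, Car 27→Route 5, Car 12→Route 1, Car 31→Route 4 = 897 km.
Swapping Car 85↔Car 12 (Car 85→Route 1 344 km, Car 12→Route 7 227 km) adds 312.
No other one-to-one assignment undercuts 879 km.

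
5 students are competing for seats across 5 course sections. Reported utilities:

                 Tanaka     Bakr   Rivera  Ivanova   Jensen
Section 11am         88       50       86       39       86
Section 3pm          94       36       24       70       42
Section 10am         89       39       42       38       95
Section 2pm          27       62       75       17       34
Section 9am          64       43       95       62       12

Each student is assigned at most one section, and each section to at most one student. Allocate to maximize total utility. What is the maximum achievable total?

Max total: 410 points

Optimal: Tanaka→Section 11am (88 points), Bakr→Section 2pm (62 points), Rivera→Section 9am (95 points), Ivanova→Section 3pm (70 points), Jensen→Section 10am (95 points) — total 88+62+95+70+95 = 410 points.
Row-greedy (each student in turn takes its best remaining section) gives 385 points, worse by 25.
Next-best assignment: Tanaka→Section 10am, Bakr→Section 2pm, Rivera→Section 9am, Ivanova→Section 3pm, Jensen→Section 11am = 402 points.
Swapping Ivanova↔Tanaka (Ivanova→Section 11am 39 points, Tanaka→Section 3pm 94 points) loses 25.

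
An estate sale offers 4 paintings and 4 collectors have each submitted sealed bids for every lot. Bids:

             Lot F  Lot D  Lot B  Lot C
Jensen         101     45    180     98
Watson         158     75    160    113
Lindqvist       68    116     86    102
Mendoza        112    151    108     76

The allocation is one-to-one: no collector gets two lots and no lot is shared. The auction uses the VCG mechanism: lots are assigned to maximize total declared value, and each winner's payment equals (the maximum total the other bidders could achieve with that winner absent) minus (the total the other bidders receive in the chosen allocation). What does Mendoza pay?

Mendoza pays $14.

Efficient allocation: Jensen→Lot B ($180), Watson→Lot F ($158), Lindqvist→Lot C ($102), Mendoza→Lot D ($151); total welfare W = $591.
Mendoza receives Lot D at value $151, so the others get W − 151 = $440.
Without Mendoza: best allocation of the remaining 3 bidders over all 4 lots is Jensen→Lot B ($180), Watson→Lot F ($158), Lindqvist→Lot D ($116), total $454.
VCG payment = (others' best without Mendoza) − (others' welfare with Mendoza) = 454 − 440 = $14.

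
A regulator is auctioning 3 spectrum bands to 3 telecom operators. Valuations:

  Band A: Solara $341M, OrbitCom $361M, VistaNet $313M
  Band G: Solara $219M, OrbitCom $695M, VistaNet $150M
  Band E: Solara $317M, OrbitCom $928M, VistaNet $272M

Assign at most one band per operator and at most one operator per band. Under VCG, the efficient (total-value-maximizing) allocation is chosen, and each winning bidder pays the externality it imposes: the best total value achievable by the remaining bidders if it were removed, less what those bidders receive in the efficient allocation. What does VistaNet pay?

VistaNet pays $122M.

Efficient allocation: Solara→Band G ($219M), OrbitCom→Band E ($928M), VistaNet→Band A ($313M); total welfare W = $1460M.
VistaNet receives Band A at value $313M, so the others get W − 313 = $1147M.
Without VistaNet: best allocation of the remaining 2 bidders over all 3 bands is Solara→Band A ($341M), OrbitCom→Band E ($928M), total $1269M.
VCG payment = (others' best without VistaNet) − (others' welfare with VistaNet) = 1269 − 1147 = $122M.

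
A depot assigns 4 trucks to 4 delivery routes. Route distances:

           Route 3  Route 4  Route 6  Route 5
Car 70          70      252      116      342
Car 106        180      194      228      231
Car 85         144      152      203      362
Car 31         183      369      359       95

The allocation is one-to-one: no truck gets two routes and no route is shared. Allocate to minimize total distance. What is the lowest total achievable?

Optimal: Car 70→Route 6 (116 km), Car 106→Route 3 (180 km), Car 85→Route 4 (152 km), Car 31→Route 5 (95 km) — total 116+180+152+95 = 543 km.
Row-greedy (each truck in turn takes its cheapest remaining route) gives 562 km, worse by 19.
Next-best assignment: Car 70→Route 3, Car 106→Route 6, Car 85→Route 4, Car 31→Route 5 = 545 km.
Checked against all permutations: 543 km is optimal.

Minimum total: 543 km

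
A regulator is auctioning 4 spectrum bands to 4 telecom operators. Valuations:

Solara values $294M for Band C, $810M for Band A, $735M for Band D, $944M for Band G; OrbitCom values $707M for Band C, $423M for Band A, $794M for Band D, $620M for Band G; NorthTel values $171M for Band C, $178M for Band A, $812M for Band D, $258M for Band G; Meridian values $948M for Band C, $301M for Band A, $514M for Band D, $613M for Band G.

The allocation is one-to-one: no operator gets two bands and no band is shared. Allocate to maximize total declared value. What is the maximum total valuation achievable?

This is the linear assignment problem.
Optimal: Solara→Band A ($810M), OrbitCom→Band G ($620M), NorthTel→Band D ($812M), Meridian→Band C ($948M) — total 810+620+812+948 = $3190M.
Max-entry greedy (repeatedly take the single best remaining cell) gives $3127M, worse by 63.
Next-best assignment: Solara→Band G, OrbitCom→Band A, NorthTel→Band D, Meridian→Band C = $3127M.
Every other assignment is strictly worse.

Maximum total: $3190M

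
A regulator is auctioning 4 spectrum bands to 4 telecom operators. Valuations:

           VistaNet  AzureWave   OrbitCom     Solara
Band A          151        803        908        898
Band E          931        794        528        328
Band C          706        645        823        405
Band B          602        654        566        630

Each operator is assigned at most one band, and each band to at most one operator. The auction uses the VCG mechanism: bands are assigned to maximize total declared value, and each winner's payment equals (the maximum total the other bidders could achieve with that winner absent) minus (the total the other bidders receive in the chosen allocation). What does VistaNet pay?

Efficient allocation: VistaNet→Band E ($931M), AzureWave→Band B ($654M), OrbitCom→Band C ($823M), Solara→Band A ($898M); total welfare W = $3306M.
VistaNet receives Band E at value $931M, so the others get W − 931 = $2375M.
Without VistaNet: best allocation of the remaining 3 bidders over all 4 bands is AzureWave→Band E ($794M), OrbitCom→Band C ($823M), Solara→Band A ($898M), total $2515M.
VCG payment = (others' best without VistaNet) − (others' welfare with VistaNet) = 2515 − 2375 = $140M.

VistaNet pays $140M.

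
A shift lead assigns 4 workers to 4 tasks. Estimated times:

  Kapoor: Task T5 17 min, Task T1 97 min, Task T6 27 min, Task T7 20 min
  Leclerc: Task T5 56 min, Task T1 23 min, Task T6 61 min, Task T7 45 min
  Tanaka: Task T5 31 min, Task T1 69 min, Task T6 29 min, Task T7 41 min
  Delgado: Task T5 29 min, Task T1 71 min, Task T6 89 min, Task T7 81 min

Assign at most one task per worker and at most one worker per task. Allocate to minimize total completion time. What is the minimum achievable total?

Min total: 101 min

Optimal: Kapoor→Task T7 (20 min), Leclerc→Task T1 (23 min), Tanaka→Task T6 (29 min), Delgado→Task T5 (29 min) — total 20+23+29+29 = 101 min.
Row-greedy (each worker in turn takes its cheapest remaining task) gives 150 min, worse by 49.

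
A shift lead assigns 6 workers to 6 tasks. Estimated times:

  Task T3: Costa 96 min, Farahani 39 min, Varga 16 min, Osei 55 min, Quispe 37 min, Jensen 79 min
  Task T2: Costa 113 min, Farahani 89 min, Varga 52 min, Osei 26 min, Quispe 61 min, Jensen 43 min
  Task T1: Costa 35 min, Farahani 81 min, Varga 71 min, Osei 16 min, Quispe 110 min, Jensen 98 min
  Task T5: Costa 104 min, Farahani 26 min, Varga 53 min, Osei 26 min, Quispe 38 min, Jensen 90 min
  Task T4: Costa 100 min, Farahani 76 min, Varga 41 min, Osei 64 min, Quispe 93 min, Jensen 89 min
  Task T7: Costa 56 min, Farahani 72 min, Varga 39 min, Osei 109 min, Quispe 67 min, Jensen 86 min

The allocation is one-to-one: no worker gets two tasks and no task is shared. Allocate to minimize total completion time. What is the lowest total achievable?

Optimal: Costa→Task T7 (56 min), Farahani→Task T5 (26 min), Varga→Task T4 (41 min), Osei→Task T1 (16 min), Quispe→Task T3 (37 min), Jensen→Task T2 (43 min) — total 56+26+41+16+37+43 = 219 min.
Column-greedy (each task in turn goes to its cheapest remaining worker) gives 259 min, worse by 40.

Minimum total: 219 min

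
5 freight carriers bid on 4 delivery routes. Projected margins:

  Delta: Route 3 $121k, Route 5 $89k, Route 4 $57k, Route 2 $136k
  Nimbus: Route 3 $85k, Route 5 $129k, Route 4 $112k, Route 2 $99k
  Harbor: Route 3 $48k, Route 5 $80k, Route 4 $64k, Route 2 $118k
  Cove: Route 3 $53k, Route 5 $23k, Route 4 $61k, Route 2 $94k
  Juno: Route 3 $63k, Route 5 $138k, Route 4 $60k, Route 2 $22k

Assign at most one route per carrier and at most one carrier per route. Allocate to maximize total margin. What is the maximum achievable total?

Optimal: Delta→Route 3 ($121k), Juno→Route 5 ($138k), Nimbus→Route 4 ($112k), Harbor→Route 2 ($118k) — total 121+138+112+118 = $489k.
Max-entry greedy (repeatedly take the single best remaining cell) gives $439k, worse by 50.
Next-best assignment: Delta→Route 3, Juno→Route 5, Nimbus→Route 4, Cove→Route 2 = $465k.
Swapping Nimbus↔Delta (Nimbus→Route 3 $85k, Delta→Route 4 $57k) loses 91.
No other one-to-one assignment exceeds $489k.

Maximum total: $489k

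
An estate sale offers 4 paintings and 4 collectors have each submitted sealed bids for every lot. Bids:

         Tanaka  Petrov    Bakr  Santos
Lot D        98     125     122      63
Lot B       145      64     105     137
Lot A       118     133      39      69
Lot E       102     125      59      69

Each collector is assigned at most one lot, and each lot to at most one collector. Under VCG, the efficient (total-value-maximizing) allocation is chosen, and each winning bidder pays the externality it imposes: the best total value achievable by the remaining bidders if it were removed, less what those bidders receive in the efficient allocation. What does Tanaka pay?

Efficient allocation: Tanaka→Lot A ($118), Petrov→Lot E ($125), Bakr→Lot D ($122), Santos→Lot B ($137); total welfare W = $502.
Tanaka receives Lot A at value $118, so the others get W − 118 = $384.
Without Tanaka: best allocation of the remaining 3 bidders over all 4 lots is Petrov→Lot A ($133), Bakr→Lot D ($122), Santos→Lot B ($137), total $392.
VCG payment = (others' best without Tanaka) − (others' welfare with Tanaka) = 392 − 384 = $8.

Tanaka pays $8.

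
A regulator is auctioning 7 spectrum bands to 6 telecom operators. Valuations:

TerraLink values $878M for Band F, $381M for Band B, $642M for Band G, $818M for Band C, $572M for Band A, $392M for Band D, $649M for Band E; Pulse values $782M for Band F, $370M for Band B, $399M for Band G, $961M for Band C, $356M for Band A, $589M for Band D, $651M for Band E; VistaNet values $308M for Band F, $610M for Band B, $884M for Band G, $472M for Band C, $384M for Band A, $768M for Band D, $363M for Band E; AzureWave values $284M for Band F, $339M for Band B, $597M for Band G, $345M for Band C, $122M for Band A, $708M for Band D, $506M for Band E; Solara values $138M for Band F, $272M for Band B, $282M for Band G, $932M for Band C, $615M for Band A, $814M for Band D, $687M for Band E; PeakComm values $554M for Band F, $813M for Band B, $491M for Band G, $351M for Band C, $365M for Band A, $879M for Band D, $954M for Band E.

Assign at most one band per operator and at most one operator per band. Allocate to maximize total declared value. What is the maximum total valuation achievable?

Max total: $5000M

Optimal: TerraLink→Band F ($878M), Pulse→Band C ($961M), VistaNet→Band G ($884M), AzureWave→Band D ($708M), Solara→Band A ($615M), PeakComm→Band E ($954M) — total 878+961+884+708+615+954 = $5000M.
Next-best assignment: TerraLink→Band F, Pulse→Band C, VistaNet→Band G, AzureWave→Band D, Solara→Band E, PeakComm→Band B = $4931M.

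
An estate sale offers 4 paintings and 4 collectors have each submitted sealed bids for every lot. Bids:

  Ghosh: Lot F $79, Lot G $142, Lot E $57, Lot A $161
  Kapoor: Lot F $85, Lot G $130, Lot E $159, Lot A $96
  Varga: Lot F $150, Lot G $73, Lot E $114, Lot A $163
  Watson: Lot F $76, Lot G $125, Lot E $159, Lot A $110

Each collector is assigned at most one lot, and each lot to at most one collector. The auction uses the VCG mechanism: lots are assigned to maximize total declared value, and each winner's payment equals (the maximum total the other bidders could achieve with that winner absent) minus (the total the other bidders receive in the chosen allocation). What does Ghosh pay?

Efficient allocation: Ghosh→Lot A ($161), Kapoor→Lot G ($130), Varga→Lot F ($150), Watson→Lot E ($159); total welfare W = $600.
Ghosh receives Lot A at value $161, so the others get W − 161 = $439.
Without Ghosh: best allocation of the remaining 3 bidders over all 4 lots is Kapoor→Lot G ($130), Varga→Lot A ($163), Watson→Lot E ($159), total $452.
VCG payment = (others' best without Ghosh) − (others' welfare with Ghosh) = 452 − 439 = $13.

Ghosh pays $13.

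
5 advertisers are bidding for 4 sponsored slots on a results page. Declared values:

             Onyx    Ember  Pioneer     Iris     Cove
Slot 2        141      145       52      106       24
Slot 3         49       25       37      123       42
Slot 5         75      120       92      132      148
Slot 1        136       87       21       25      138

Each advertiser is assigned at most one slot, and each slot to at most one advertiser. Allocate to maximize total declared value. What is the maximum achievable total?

Optimal: Ember→Slot 2 ($145), Iris→Slot 3 ($123), Cove→Slot 5 ($148), Onyx→Slot 1 ($136) — total 145+123+148+136 = $552.
Row-greedy (each advertiser in turn takes its best remaining slot) gives $323, worse by 229.
Next-best assignment: Onyx→Slot 2, Iris→Slot 3, Ember→Slot 5, Cove→Slot 1 = $522.

Max total: $552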